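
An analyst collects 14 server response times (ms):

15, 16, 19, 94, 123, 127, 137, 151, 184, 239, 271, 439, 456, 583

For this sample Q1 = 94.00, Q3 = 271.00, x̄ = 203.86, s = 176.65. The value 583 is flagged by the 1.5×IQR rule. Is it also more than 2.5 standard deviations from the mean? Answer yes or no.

no

z = (583 − 203.86) / 176.65 = 2.15.
|z| = 2.15 ≤ 2.5.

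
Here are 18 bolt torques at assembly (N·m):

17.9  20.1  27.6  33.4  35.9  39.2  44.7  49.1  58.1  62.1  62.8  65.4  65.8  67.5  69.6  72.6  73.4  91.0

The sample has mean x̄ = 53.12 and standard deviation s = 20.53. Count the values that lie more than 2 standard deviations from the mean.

Cutoffs: x̄ ± 2s = [12.06, 94.18].
Every value lies within the cutoffs.

0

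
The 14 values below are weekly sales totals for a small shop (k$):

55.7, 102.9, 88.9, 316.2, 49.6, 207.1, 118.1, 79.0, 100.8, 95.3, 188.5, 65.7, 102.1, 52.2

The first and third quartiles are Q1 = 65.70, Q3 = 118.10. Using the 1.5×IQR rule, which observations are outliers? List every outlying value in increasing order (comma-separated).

207.1, 316.2

IQR = Q3 − Q1 = 118.10 − 65.70 = 52.40.
Lower fence = Q1 − 1.5·IQR = 65.70 − 78.60 = -12.90.
Upper fence = Q3 + 1.5·IQR = 118.10 + 78.60 = 196.70.
207.1 > 196.70 → outlier.
316.2 > 196.70 → outlier.
All remaining values lie within [-12.90, 196.70].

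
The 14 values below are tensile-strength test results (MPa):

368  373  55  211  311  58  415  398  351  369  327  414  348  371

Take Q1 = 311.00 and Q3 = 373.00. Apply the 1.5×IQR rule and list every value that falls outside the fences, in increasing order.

IQR = Q3 − Q1 = 373.00 − 311.00 = 62.00.
Lower fence = Q1 − 1.5·IQR = 311.00 − 93.00 = 218.00.
Upper fence = Q3 + 1.5·IQR = 373.00 + 93.00 = 466.00.
55 < 218.00 → outlier.
58 < 218.00 → outlier.
211 < 218.00 → outlier.
All remaining values lie within [218.00, 466.00].

55, 58, 211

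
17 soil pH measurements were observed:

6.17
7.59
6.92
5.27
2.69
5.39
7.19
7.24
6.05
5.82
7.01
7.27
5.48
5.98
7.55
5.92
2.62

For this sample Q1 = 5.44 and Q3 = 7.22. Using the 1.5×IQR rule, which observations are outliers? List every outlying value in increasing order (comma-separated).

2.62, 2.69

IQR = Q3 − Q1 = 7.22 − 5.44 = 1.78.
Lower fence = Q1 − 1.5·IQR = 5.44 − 2.67 = 2.77.
Upper fence = Q3 + 1.5·IQR = 7.22 + 2.67 = 9.89.
2.62 < 2.77 → outlier.
2.69 < 2.77 → outlier.
All remaining values lie within [2.77, 9.89].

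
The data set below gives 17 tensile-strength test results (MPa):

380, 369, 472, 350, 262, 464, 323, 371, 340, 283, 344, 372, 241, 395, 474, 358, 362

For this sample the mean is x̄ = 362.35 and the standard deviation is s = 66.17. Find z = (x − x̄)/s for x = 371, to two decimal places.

0.13

z = (371 − 362.35) / 66.17 = 0.13.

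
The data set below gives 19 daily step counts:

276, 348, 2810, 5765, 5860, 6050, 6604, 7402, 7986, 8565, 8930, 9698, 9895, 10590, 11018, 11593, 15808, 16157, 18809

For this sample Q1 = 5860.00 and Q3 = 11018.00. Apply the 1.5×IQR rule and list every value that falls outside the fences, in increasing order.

IQR = Q3 − Q1 = 11018.00 − 5860.00 = 5158.00.
Lower fence = Q1 − 1.5·IQR = 5860.00 − 7737.00 = -1877.00.
Upper fence = Q3 + 1.5·IQR = 11018.00 + 7737.00 = 18755.00.
18809 > 18755.00 → outlier.
All remaining values lie within [-1877.00, 18755.00].

18809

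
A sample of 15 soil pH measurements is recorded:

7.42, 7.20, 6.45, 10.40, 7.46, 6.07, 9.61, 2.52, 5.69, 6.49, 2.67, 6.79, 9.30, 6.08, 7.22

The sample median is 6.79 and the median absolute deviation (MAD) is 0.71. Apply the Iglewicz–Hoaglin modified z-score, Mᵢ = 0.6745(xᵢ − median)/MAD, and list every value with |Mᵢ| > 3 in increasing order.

2.52, 2.67, 10.40

|Mᵢ| > 3 ⇔ |xᵢ − 6.79| > 3·0.71/0.6745 = 3.16.
So outliers lie outside [3.63, 9.95].
2.52: M = -4.06 → outlier.
2.67: M = -3.91 → outlier.
10.40: M = 3.43 → outlier.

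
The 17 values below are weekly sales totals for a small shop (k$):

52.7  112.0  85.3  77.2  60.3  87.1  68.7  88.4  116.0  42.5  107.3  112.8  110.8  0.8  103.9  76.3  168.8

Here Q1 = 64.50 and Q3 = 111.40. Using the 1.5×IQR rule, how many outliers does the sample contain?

IQR = 46.90; fences at 64.50 − 70.35 = -5.85 and 111.40 + 70.35 = 181.75.
Every value lies within the cutoffs.

0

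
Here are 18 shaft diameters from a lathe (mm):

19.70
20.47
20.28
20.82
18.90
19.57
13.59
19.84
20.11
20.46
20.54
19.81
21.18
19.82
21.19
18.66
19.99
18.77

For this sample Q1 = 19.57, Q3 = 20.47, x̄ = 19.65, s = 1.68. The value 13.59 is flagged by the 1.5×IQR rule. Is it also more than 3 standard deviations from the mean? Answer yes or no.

z = (13.59 − 19.65) / 1.68 = -3.61.
|z| = 3.61 > 3.

yes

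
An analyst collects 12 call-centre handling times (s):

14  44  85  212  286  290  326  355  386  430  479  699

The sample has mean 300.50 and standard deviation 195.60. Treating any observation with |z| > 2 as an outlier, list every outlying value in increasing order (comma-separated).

Cutoffs at x̄ ± 2s: 300.50 ± 2·195.60 = [-90.70, 691.70].
699: z = 2.04, |z| > 2 → outlier.
Every other value lies within [-90.70, 691.70].

699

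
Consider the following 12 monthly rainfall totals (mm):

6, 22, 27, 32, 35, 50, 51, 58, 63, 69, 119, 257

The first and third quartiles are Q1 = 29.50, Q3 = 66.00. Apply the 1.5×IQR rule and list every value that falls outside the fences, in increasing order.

257

IQR = Q3 − Q1 = 66.00 − 29.50 = 36.50.
Lower fence = Q1 − 1.5·IQR = 29.50 − 54.75 = -25.25.
Upper fence = Q3 + 1.5·IQR = 66.00 + 54.75 = 120.75.
257 > 120.75 → outlier.
All remaining values lie within [-25.25, 120.75].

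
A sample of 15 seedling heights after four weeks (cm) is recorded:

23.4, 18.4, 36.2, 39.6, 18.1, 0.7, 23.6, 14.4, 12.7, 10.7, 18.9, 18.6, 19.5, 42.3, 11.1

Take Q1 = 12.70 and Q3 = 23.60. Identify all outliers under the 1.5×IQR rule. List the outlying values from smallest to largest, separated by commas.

IQR = Q3 − Q1 = 23.60 − 12.70 = 10.90.
Lower fence = Q1 − 1.5·IQR = 12.70 − 16.35 = -3.65.
Upper fence = Q3 + 1.5·IQR = 23.60 + 16.35 = 39.95.
42.3 > 39.95 → outlier.
All remaining values lie within [-3.65, 39.95].

42.3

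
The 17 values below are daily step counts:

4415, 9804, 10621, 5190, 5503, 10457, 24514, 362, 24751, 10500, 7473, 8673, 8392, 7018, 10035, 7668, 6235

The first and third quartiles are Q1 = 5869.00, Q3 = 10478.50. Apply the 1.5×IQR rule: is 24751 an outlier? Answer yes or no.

yes

IQR = Q3 − Q1 = 10478.50 − 5869.00 = 4609.50.
Lower fence = Q1 − 1.5·IQR = 5869.00 − 6914.25 = -1045.25.
Upper fence = Q3 + 1.5·IQR = 10478.50 + 6914.25 = 17392.75.
24751 lies above the upper fence.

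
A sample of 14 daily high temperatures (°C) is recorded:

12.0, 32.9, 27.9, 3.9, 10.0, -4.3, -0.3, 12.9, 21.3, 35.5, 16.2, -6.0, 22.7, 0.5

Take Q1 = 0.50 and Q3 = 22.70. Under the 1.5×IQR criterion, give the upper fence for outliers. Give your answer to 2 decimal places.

56.00

IQR = Q3 − Q1 = 22.70 − 0.50 = 22.20.
Lower fence = Q1 − 1.5·IQR = 0.50 − 33.30 = -32.80.
Upper fence = Q3 + 1.5·IQR = 22.70 + 33.30 = 56.00.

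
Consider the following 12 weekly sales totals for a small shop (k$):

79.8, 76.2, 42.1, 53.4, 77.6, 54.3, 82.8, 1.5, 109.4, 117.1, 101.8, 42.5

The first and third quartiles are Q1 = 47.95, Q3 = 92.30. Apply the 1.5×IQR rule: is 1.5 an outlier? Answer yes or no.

IQR = Q3 − Q1 = 92.30 − 47.95 = 44.35.
Lower fence = Q1 − 1.5·IQR = 47.95 − 66.525 = -18.575.
Upper fence = Q3 + 1.5·IQR = 92.30 + 66.525 = 158.825.
1.5 lies within [-18.575, 158.825].

no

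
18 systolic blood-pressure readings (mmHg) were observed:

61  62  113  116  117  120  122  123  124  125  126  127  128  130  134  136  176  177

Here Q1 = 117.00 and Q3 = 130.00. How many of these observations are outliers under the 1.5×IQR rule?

IQR = 13.00; fences at 117.00 − 19.50 = 97.50 and 130.00 + 19.50 = 149.50.
Outside the cutoffs: 61, 62, 176, 177.

4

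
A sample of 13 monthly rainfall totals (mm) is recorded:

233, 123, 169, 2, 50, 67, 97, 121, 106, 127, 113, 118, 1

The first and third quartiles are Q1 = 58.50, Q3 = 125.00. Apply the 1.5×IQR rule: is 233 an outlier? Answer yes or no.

yes

IQR = Q3 − Q1 = 125.00 − 58.50 = 66.50.
Lower fence = Q1 − 1.5·IQR = 58.50 − 99.75 = -41.25.
Upper fence = Q3 + 1.5·IQR = 125.00 + 99.75 = 224.75.
233 lies above the upper fence.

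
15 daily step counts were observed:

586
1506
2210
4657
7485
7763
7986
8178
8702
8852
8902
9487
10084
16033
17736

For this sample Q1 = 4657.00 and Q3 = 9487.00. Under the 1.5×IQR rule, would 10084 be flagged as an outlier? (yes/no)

IQR = Q3 − Q1 = 9487.00 − 4657.00 = 4830.00.
Lower fence = Q1 − 1.5·IQR = 4657.00 − 7245.00 = -2588.00.
Upper fence = Q3 + 1.5·IQR = 9487.00 + 7245.00 = 16732.00.
10084 lies within [-2588.00, 16732.00].

no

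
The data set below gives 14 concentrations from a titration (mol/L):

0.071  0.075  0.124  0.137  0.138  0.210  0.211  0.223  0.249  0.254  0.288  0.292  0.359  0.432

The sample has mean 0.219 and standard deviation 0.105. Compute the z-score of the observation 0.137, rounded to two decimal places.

z = (0.137 − 0.219) / 0.105 = -0.78.

-0.78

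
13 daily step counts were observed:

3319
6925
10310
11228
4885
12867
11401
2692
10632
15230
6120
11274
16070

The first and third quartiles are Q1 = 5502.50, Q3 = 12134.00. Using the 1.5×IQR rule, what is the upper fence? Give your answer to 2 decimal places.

22081.25

IQR = Q3 − Q1 = 12134.00 − 5502.50 = 6631.50.
Lower fence = Q1 − 1.5·IQR = 5502.50 − 9947.25 = -4444.75.
Upper fence = Q3 + 1.5·IQR = 12134.00 + 9947.25 = 22081.25.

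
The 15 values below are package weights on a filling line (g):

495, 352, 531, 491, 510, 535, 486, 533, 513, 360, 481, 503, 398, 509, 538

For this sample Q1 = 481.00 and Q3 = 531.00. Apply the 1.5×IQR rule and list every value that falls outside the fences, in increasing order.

352, 360, 398

IQR = Q3 − Q1 = 531.00 − 481.00 = 50.00.
Lower fence = Q1 − 1.5·IQR = 481.00 − 75.00 = 406.00.
Upper fence = Q3 + 1.5·IQR = 531.00 + 75.00 = 606.00.
352 < 406.00 → outlier.
360 < 406.00 → outlier.
398 < 406.00 → outlier.
All remaining values lie within [406.00, 606.00].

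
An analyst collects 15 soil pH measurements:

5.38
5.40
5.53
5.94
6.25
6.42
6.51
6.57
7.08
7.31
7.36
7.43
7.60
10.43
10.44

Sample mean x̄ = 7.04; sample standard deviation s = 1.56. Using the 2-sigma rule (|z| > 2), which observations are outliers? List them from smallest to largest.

Cutoffs at x̄ ± 2s: 7.04 ± 2·1.56 = [3.92, 10.16].
10.43: z = 2.17, |z| > 2 → outlier.
10.44: z = 2.18, |z| > 2 → outlier.
Every other value lies within [3.92, 10.16].

10.43, 10.44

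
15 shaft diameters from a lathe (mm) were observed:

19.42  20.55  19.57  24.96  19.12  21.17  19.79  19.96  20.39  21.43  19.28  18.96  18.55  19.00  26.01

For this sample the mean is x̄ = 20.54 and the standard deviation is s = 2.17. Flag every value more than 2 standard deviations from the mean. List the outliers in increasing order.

Cutoffs at x̄ ± 2s: 20.54 ± 2·2.17 = [16.20, 24.88].
24.96: z = 2.04, |z| > 2 → outlier.
26.01: z = 2.52, |z| > 2 → outlier.
Every other value lies within [16.20, 24.88].

24.96, 26.01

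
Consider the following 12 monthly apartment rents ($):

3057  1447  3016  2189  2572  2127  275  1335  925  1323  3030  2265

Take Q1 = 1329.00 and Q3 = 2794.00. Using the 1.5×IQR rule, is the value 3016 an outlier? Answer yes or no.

IQR = Q3 − Q1 = 2794.00 − 1329.00 = 1465.00.
Lower fence = Q1 − 1.5·IQR = 1329.00 − 2197.50 = -868.50.
Upper fence = Q3 + 1.5·IQR = 2794.00 + 2197.50 = 4991.50.
3016 lies within [-868.50, 4991.50].

no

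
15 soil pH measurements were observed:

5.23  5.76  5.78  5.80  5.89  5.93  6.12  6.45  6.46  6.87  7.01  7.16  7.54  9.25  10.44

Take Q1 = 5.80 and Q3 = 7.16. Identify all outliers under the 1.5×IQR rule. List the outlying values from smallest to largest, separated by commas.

IQR = Q3 − Q1 = 7.16 − 5.80 = 1.36.
Lower fence = Q1 − 1.5·IQR = 5.80 − 2.04 = 3.76.
Upper fence = Q3 + 1.5·IQR = 7.16 + 2.04 = 9.20.
9.25 > 9.20 → outlier.
10.44 > 9.20 → outlier.
All remaining values lie within [3.76, 9.20].

9.25, 10.44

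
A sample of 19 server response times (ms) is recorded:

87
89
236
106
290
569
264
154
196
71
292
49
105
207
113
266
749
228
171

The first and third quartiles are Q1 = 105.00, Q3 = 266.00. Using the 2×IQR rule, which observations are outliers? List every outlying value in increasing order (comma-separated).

IQR = Q3 − Q1 = 266.00 − 105.00 = 161.00.
Lower fence = Q1 − 2·IQR = 105.00 − 322.00 = -217.00.
Upper fence = Q3 + 2·IQR = 266.00 + 322.00 = 588.00.
749 > 588.00 → outlier.
All remaining values lie within [-217.00, 588.00].

749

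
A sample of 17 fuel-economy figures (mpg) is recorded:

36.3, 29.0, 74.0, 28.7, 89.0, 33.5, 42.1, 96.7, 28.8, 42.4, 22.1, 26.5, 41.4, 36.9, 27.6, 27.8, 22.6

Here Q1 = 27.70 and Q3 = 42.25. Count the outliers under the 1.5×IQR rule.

3

IQR = 14.55; fences at 27.70 − 21.825 = 5.875 and 42.25 + 21.825 = 64.075.
Outside the cutoffs: 74.0, 89.0, 96.7.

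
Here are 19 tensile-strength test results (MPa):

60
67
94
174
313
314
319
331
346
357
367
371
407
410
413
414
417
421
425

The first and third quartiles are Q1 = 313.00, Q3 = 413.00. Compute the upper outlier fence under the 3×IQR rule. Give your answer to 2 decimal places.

IQR = Q3 − Q1 = 413.00 − 313.00 = 100.00.
Lower fence = Q1 − 3·IQR = 313.00 − 300.00 = 13.00.
Upper fence = Q3 + 3·IQR = 413.00 + 300.00 = 713.00.

713.00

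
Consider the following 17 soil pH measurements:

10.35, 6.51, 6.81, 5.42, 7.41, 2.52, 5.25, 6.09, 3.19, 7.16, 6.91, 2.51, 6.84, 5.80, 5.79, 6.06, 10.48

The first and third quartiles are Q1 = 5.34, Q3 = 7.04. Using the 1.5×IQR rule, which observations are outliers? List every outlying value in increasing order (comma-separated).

IQR = Q3 − Q1 = 7.04 − 5.34 = 1.70.
Lower fence = Q1 − 1.5·IQR = 5.34 − 2.55 = 2.79.
Upper fence = Q3 + 1.5·IQR = 7.04 + 2.55 = 9.59.
2.51 < 2.79 → outlier.
2.52 < 2.79 → outlier.
10.35 > 9.59 → outlier.
10.48 > 9.59 → outlier.
All remaining values lie within [2.79, 9.59].

2.51, 2.52, 10.35, 10.48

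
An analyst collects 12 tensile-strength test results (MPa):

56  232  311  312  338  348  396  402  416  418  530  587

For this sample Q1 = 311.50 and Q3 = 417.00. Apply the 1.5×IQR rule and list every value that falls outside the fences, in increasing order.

IQR = Q3 − Q1 = 417.00 − 311.50 = 105.50.
Lower fence = Q1 − 1.5·IQR = 311.50 − 158.25 = 153.25.
Upper fence = Q3 + 1.5·IQR = 417.00 + 158.25 = 575.25.
56 < 153.25 → outlier.
587 > 575.25 → outlier.
All remaining values lie within [153.25, 575.25].

56, 587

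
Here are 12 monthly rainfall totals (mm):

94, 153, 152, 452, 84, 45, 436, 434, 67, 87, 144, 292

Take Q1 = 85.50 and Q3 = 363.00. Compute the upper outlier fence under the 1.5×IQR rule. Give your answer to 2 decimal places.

779.25

IQR = Q3 − Q1 = 363.00 − 85.50 = 277.50.
Lower fence = Q1 − 1.5·IQR = 85.50 − 416.25 = -330.75.
Upper fence = Q3 + 1.5·IQR = 363.00 + 416.25 = 779.25.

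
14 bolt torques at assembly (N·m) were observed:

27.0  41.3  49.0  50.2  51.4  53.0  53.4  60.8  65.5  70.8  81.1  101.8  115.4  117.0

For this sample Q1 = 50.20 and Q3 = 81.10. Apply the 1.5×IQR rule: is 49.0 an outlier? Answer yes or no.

IQR = Q3 − Q1 = 81.10 − 50.20 = 30.90.
Lower fence = Q1 − 1.5·IQR = 50.20 − 46.35 = 3.85.
Upper fence = Q3 + 1.5·IQR = 81.10 + 46.35 = 127.45.
49.0 lies within [3.85, 127.45].

no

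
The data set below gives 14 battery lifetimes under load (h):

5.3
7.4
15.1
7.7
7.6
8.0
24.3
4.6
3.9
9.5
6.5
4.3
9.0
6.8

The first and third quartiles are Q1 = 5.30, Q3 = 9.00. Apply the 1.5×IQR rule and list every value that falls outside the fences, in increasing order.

IQR = Q3 − Q1 = 9.00 − 5.30 = 3.70.
Lower fence = Q1 − 1.5·IQR = 5.30 − 5.55 = -0.25.
Upper fence = Q3 + 1.5·IQR = 9.00 + 5.55 = 14.55.
15.1 > 14.55 → outlier.
24.3 > 14.55 → outlier.
All remaining values lie within [-0.25, 14.55].

15.1, 24.3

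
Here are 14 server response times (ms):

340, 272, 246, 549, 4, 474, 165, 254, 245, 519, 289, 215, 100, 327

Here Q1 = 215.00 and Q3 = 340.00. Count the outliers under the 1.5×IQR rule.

IQR = 125.00; fences at 215.00 − 187.50 = 27.50 and 340.00 + 187.50 = 527.50.
Outside the cutoffs: 4, 549.

2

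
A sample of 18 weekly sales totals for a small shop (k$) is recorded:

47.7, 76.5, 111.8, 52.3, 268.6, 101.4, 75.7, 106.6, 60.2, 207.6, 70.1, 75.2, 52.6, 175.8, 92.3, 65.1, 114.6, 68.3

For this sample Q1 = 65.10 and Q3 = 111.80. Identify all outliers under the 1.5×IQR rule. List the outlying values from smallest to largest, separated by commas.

207.6, 268.6

IQR = Q3 − Q1 = 111.80 − 65.10 = 46.70.
Lower fence = Q1 − 1.5·IQR = 65.10 − 70.05 = -4.95.
Upper fence = Q3 + 1.5·IQR = 111.80 + 70.05 = 181.85.
207.6 > 181.85 → outlier.
268.6 > 181.85 → outlier.
All remaining values lie within [-4.95, 181.85].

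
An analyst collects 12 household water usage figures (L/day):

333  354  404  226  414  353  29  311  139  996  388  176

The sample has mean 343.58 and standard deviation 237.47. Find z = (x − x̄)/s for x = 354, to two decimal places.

0.04

z = (354 − 343.58) / 237.47 = 0.04.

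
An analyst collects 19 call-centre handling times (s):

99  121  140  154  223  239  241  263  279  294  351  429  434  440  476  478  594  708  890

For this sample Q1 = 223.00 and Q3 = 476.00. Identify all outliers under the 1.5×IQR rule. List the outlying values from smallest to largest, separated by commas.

IQR = Q3 − Q1 = 476.00 − 223.00 = 253.00.
Lower fence = Q1 − 1.5·IQR = 223.00 − 379.50 = -156.50.
Upper fence = Q3 + 1.5·IQR = 476.00 + 379.50 = 855.50.
890 > 855.50 → outlier.
All remaining values lie within [-156.50, 855.50].

890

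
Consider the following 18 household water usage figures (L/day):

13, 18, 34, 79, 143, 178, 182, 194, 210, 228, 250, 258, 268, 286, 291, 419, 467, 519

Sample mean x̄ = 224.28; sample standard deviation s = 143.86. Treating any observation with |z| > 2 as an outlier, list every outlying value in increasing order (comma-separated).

519

Cutoffs at x̄ ± 2s: 224.28 ± 2·143.86 = [-63.44, 512.00].
519: z = 2.05, |z| > 2 → outlier.
Every other value lies within [-63.44, 512.00].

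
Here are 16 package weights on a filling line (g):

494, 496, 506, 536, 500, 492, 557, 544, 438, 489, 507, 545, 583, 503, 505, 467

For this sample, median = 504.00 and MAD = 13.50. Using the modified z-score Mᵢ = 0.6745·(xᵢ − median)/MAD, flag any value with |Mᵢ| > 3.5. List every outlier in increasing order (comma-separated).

583

|Mᵢ| > 3.5 ⇔ |xᵢ − 504.00| > 3.5·13.50/0.6745 = 70.05.
So outliers lie outside [433.95, 574.05].
583: M = 3.95 → outlier.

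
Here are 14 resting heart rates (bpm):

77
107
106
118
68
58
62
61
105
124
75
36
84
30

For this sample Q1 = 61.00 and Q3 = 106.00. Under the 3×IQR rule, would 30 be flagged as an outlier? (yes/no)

no

IQR = Q3 − Q1 = 106.00 − 61.00 = 45.00.
Lower fence = Q1 − 3·IQR = 61.00 − 135.00 = -74.00.
Upper fence = Q3 + 3·IQR = 106.00 + 135.00 = 241.00.
30 lies within [-74.00, 241.00].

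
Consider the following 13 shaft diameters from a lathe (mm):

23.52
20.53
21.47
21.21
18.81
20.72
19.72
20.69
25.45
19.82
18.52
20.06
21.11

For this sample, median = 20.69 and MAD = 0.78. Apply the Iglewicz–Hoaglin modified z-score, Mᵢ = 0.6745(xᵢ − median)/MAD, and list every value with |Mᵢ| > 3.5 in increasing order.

25.45

|Mᵢ| > 3.5 ⇔ |xᵢ − 20.69| > 3.5·0.78/0.6745 = 4.05.
So outliers lie outside [16.64, 24.74].
25.45: M = 4.12 → outlier.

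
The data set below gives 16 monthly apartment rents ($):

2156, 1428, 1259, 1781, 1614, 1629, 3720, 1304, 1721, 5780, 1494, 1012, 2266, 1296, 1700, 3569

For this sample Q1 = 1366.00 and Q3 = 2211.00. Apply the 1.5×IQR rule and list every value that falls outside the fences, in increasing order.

3569, 3720, 5780

IQR = Q3 − Q1 = 2211.00 − 1366.00 = 845.00.
Lower fence = Q1 − 1.5·IQR = 1366.00 − 1267.50 = 98.50.
Upper fence = Q3 + 1.5·IQR = 2211.00 + 1267.50 = 3478.50.
3569 > 3478.50 → outlier.
3720 > 3478.50 → outlier.
5780 > 3478.50 → outlier.
All remaining values lie within [98.50, 3478.50].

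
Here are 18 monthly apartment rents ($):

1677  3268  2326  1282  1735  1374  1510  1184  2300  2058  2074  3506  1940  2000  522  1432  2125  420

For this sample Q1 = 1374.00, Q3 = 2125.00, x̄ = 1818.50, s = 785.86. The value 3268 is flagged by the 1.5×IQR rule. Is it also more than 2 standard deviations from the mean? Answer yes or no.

no

z = (3268 − 1818.50) / 785.86 = 1.84.
|z| = 1.84 ≤ 2.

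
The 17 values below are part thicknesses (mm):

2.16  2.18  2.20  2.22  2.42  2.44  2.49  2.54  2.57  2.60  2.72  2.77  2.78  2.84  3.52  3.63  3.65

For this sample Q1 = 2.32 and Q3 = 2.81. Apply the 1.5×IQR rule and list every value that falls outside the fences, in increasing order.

IQR = Q3 − Q1 = 2.81 − 2.32 = 0.49.
Lower fence = Q1 − 1.5·IQR = 2.32 − 0.735 = 1.585.
Upper fence = Q3 + 1.5·IQR = 2.81 + 0.735 = 3.545.
3.63 > 3.545 → outlier.
3.65 > 3.545 → outlier.
All remaining values lie within [1.585, 3.545].

3.63, 3.65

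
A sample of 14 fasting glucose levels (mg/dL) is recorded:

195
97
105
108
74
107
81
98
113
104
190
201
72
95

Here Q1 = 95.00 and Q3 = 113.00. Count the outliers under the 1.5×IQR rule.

3

IQR = 18.00; fences at 95.00 − 27.00 = 68.00 and 113.00 + 27.00 = 140.00.
Outside the cutoffs: 190, 195, 201.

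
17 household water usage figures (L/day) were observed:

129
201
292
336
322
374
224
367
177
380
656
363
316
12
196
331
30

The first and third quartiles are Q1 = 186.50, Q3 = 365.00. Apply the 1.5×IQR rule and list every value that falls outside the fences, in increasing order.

IQR = Q3 − Q1 = 365.00 − 186.50 = 178.50.
Lower fence = Q1 − 1.5·IQR = 186.50 − 267.75 = -81.25.
Upper fence = Q3 + 1.5·IQR = 365.00 + 267.75 = 632.75.
656 > 632.75 → outlier.
All remaining values lie within [-81.25, 632.75].

656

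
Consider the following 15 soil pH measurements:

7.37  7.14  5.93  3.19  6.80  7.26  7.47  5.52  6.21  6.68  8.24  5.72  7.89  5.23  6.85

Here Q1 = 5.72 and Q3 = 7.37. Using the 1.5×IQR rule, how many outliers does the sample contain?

IQR = 1.65; fences at 5.72 − 2.475 = 3.245 and 7.37 + 2.475 = 9.845.
Outside the cutoffs: 3.19.

1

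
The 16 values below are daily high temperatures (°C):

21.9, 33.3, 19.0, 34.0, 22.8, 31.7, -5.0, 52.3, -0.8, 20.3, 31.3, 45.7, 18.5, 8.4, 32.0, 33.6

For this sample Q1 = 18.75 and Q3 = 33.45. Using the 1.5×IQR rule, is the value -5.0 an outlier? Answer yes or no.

IQR = Q3 − Q1 = 33.45 − 18.75 = 14.70.
Lower fence = Q1 − 1.5·IQR = 18.75 − 22.05 = -3.30.
Upper fence = Q3 + 1.5·IQR = 33.45 + 22.05 = 55.50.
-5.0 lies below the lower fence.

yes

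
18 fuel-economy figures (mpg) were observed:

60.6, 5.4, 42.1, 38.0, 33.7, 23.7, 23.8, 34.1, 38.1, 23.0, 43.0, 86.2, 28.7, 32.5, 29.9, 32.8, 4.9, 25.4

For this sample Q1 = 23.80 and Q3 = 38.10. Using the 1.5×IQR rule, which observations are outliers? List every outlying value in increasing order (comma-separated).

IQR = Q3 − Q1 = 38.10 − 23.80 = 14.30.
Lower fence = Q1 − 1.5·IQR = 23.80 − 21.45 = 2.35.
Upper fence = Q3 + 1.5·IQR = 38.10 + 21.45 = 59.55.
60.6 > 59.55 → outlier.
86.2 > 59.55 → outlier.
All remaining values lie within [2.35, 59.55].

60.6, 86.2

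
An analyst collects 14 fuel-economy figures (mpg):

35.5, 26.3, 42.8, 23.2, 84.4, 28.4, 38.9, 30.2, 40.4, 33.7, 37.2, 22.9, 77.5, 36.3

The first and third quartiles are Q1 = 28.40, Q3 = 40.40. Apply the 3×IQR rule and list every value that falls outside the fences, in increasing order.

77.5, 84.4

IQR = Q3 − Q1 = 40.40 − 28.40 = 12.00.
Lower fence = Q1 − 3·IQR = 28.40 − 36.00 = -7.60.
Upper fence = Q3 + 3·IQR = 40.40 + 36.00 = 76.40.
77.5 > 76.40 → outlier.
84.4 > 76.40 → outlier.
All remaining values lie within [-7.60, 76.40].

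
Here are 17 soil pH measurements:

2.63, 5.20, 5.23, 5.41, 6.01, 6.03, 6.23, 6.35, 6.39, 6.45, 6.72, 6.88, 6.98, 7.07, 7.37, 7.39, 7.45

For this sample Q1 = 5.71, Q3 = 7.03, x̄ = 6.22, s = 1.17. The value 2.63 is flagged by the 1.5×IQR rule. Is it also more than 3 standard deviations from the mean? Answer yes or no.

yes

z = (2.63 − 6.22) / 1.17 = -3.07.
|z| = 3.07 > 3.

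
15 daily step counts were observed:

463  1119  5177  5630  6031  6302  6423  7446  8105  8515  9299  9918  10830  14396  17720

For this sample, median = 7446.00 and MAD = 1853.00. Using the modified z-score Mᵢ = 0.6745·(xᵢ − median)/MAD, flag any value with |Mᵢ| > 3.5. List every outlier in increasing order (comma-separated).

|Mᵢ| > 3.5 ⇔ |xᵢ − 7446.00| > 3.5·1853.00/0.6745 = 9615.27.
So outliers lie outside [-2169.27, 17061.27].
17720: M = 3.74 → outlier.

17720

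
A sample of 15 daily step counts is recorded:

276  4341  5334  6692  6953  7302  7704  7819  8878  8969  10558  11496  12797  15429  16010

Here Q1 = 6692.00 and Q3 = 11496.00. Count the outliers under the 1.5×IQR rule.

0

IQR = 4804.00; fences at 6692.00 − 7206.00 = -514.00 and 11496.00 + 7206.00 = 18702.00.
Every value lies within the cutoffs.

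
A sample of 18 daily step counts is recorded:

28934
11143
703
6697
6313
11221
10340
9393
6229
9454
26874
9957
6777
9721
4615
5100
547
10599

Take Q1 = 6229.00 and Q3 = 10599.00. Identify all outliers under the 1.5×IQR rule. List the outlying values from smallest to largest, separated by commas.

26874, 28934

IQR = Q3 − Q1 = 10599.00 − 6229.00 = 4370.00.
Lower fence = Q1 − 1.5·IQR = 6229.00 − 6555.00 = -326.00.
Upper fence = Q3 + 1.5·IQR = 10599.00 + 6555.00 = 17154.00.
26874 > 17154.00 → outlier.
28934 > 17154.00 → outlier.
All remaining values lie within [-326.00, 17154.00].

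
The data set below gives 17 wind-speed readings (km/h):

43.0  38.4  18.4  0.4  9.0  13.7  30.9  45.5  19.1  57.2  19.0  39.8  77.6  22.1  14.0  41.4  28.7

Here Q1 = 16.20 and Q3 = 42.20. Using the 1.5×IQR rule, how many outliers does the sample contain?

0

IQR = 26.00; fences at 16.20 − 39.00 = -22.80 and 42.20 + 39.00 = 81.20.
Every value lies within the cutoffs.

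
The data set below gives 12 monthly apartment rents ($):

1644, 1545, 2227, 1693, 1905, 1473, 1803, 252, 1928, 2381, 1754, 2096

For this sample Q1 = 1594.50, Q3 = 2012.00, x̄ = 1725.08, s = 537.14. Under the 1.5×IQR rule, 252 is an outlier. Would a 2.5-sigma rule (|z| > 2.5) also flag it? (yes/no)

z = (252 − 1725.08) / 537.14 = -2.74.
|z| = 2.74 > 2.5.

yes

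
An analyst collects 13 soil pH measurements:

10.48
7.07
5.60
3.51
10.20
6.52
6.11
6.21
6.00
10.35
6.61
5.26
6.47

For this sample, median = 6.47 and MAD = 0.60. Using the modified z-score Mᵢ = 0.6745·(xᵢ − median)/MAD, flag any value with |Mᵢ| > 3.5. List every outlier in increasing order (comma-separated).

|Mᵢ| > 3.5 ⇔ |xᵢ − 6.47| > 3.5·0.60/0.6745 = 3.11.
So outliers lie outside [3.36, 9.58].
10.20: M = 4.19 → outlier.
10.35: M = 4.36 → outlier.
10.48: M = 4.51 → outlier.

10.20, 10.35, 10.48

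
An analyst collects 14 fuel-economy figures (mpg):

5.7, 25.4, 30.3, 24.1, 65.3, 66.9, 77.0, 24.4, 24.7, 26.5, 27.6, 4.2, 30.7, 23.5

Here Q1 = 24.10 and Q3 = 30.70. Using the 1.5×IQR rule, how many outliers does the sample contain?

5

IQR = 6.60; fences at 24.10 − 9.90 = 14.20 and 30.70 + 9.90 = 40.60.
Outside the cutoffs: 4.2, 5.7, 65.3, 66.9, 77.0.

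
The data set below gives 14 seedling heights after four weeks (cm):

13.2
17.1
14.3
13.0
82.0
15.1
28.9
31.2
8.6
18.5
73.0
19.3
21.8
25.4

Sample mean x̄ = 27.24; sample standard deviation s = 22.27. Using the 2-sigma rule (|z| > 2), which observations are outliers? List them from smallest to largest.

73.0, 82.0

Cutoffs at x̄ ± 2s: 27.24 ± 2·22.27 = [-17.30, 71.78].
73.0: z = 2.05, |z| > 2 → outlier.
82.0: z = 2.46, |z| > 2 → outlier.
Every other value lies within [-17.30, 71.78].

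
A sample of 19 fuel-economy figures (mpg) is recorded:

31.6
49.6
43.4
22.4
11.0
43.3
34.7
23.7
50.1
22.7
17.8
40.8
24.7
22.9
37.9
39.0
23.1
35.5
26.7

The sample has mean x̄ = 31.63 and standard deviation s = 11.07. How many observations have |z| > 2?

0

Cutoffs: x̄ ± 2s = [9.49, 53.77].
Every value lies within the cutoffs.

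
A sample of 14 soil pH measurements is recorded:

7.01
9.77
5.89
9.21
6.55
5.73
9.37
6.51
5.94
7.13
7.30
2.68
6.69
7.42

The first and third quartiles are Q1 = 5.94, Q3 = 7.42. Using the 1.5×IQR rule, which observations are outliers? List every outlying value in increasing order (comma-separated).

IQR = Q3 − Q1 = 7.42 − 5.94 = 1.48.
Lower fence = Q1 − 1.5·IQR = 5.94 − 2.22 = 3.72.
Upper fence = Q3 + 1.5·IQR = 7.42 + 2.22 = 9.64.
2.68 < 3.72 → outlier.
9.77 > 9.64 → outlier.
All remaining values lie within [3.72, 9.64].

2.68, 9.77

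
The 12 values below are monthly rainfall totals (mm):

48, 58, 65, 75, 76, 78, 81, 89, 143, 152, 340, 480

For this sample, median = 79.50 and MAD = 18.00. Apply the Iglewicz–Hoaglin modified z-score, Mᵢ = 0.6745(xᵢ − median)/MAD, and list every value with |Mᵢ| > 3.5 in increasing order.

|Mᵢ| > 3.5 ⇔ |xᵢ − 79.50| > 3.5·18.00/0.6745 = 93.40.
So outliers lie outside [-13.90, 172.90].
340: M = 9.76 → outlier.
480: M = 15.01 → outlier.

340, 480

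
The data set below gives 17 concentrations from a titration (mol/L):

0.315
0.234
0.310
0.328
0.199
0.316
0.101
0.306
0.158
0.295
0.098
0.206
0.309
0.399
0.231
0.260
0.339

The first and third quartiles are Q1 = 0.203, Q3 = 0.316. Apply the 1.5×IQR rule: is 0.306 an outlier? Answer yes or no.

IQR = Q3 − Q1 = 0.316 − 0.203 = 0.113.
Lower fence = Q1 − 1.5·IQR = 0.203 − 0.1695 = 0.0335.
Upper fence = Q3 + 1.5·IQR = 0.316 + 0.1695 = 0.4855.
0.306 lies within [0.0335, 0.4855].

no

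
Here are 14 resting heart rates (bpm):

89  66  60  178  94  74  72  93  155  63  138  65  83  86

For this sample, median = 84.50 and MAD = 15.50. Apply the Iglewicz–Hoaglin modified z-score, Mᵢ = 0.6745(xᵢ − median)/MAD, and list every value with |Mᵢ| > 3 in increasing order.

155, 178

|Mᵢ| > 3 ⇔ |xᵢ − 84.50| > 3·15.50/0.6745 = 68.94.
So outliers lie outside [15.56, 153.44].
155: M = 3.07 → outlier.
178: M = 4.07 → outlier.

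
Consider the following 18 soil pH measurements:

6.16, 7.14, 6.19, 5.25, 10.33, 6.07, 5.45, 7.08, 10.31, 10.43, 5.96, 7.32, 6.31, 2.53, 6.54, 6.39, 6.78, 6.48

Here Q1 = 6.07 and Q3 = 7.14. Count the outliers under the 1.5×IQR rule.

4

IQR = 1.07; fences at 6.07 − 1.605 = 4.465 and 7.14 + 1.605 = 8.745.
Outside the cutoffs: 2.53, 10.31, 10.33, 10.43.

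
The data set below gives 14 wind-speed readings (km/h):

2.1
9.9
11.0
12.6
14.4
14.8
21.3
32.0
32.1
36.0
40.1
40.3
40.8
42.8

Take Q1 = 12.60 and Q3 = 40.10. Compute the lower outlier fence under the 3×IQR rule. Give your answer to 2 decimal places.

-69.90

IQR = Q3 − Q1 = 40.10 − 12.60 = 27.50.
Lower fence = Q1 − 3·IQR = 12.60 − 82.50 = -69.90.
Upper fence = Q3 + 3·IQR = 40.10 + 82.50 = 122.60.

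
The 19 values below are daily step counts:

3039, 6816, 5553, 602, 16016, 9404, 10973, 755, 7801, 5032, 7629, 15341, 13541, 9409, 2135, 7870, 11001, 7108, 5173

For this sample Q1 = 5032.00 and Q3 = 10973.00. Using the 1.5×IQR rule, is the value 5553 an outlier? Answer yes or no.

IQR = Q3 − Q1 = 10973.00 − 5032.00 = 5941.00.
Lower fence = Q1 − 1.5·IQR = 5032.00 − 8911.50 = -3879.50.
Upper fence = Q3 + 1.5·IQR = 10973.00 + 8911.50 = 19884.50.
5553 lies within [-3879.50, 19884.50].

no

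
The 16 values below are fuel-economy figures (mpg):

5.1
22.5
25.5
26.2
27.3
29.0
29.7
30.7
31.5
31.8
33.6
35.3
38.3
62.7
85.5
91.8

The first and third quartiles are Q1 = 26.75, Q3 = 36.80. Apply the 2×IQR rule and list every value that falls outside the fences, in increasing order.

IQR = Q3 − Q1 = 36.80 − 26.75 = 10.05.
Lower fence = Q1 − 2·IQR = 26.75 − 20.10 = 6.65.
Upper fence = Q3 + 2·IQR = 36.80 + 20.10 = 56.90.
5.1 < 6.65 → outlier.
62.7 > 56.90 → outlier.
85.5 > 56.90 → outlier.
91.8 > 56.90 → outlier.
All remaining values lie within [6.65, 56.90].

5.1, 62.7, 85.5, 91.8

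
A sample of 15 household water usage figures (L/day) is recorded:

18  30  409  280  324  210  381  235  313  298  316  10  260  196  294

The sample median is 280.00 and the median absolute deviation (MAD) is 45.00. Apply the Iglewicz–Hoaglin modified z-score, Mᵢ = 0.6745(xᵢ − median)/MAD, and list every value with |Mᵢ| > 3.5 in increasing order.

|Mᵢ| > 3.5 ⇔ |xᵢ − 280.00| > 3.5·45.00/0.6745 = 233.51.
So outliers lie outside [46.49, 513.51].
10: M = -4.05 → outlier.
18: M = -3.93 → outlier.
30: M = -3.75 → outlier.

10, 18, 30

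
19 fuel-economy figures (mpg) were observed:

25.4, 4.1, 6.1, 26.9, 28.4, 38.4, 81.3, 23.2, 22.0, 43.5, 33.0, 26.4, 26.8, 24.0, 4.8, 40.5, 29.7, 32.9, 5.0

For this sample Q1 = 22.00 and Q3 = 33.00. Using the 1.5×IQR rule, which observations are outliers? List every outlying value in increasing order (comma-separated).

IQR = Q3 − Q1 = 33.00 − 22.00 = 11.00.
Lower fence = Q1 − 1.5·IQR = 22.00 − 16.50 = 5.50.
Upper fence = Q3 + 1.5·IQR = 33.00 + 16.50 = 49.50.
4.1 < 5.50 → outlier.
4.8 < 5.50 → outlier.
5.0 < 5.50 → outlier.
81.3 > 49.50 → outlier.
All remaining values lie within [5.50, 49.50].

4.1, 4.8, 5.0, 81.3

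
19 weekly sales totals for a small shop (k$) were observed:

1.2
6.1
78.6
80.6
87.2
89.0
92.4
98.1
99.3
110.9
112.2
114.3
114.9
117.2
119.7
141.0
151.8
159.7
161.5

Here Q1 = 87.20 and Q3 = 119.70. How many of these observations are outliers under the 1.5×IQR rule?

2

IQR = 32.50; fences at 87.20 − 48.75 = 38.45 and 119.70 + 48.75 = 168.45.
Outside the cutoffs: 1.2, 6.1.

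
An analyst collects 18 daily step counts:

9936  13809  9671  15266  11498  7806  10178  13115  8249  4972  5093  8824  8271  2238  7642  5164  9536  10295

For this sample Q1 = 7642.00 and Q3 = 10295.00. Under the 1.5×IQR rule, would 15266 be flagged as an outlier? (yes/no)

IQR = Q3 − Q1 = 10295.00 − 7642.00 = 2653.00.
Lower fence = Q1 − 1.5·IQR = 7642.00 − 3979.50 = 3662.50.
Upper fence = Q3 + 1.5·IQR = 10295.00 + 3979.50 = 14274.50.
15266 lies above the upper fence.

yes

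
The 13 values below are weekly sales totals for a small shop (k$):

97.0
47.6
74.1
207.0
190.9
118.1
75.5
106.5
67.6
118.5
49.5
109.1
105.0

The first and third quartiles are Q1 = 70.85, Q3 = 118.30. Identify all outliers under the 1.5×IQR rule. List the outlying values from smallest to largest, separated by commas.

190.9, 207.0

IQR = Q3 − Q1 = 118.30 − 70.85 = 47.45.
Lower fence = Q1 − 1.5·IQR = 70.85 − 71.175 = -0.325.
Upper fence = Q3 + 1.5·IQR = 118.30 + 71.175 = 189.475.
190.9 > 189.475 → outlier.
207.0 > 189.475 → outlier.
All remaining values lie within [-0.325, 189.475].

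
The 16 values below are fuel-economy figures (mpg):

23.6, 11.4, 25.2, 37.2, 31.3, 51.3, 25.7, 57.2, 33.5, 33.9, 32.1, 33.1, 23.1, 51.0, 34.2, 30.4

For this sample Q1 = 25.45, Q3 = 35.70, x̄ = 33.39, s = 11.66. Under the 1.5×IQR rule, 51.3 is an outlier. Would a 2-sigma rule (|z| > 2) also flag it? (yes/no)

no

z = (51.3 − 33.39) / 11.66 = 1.54.
|z| = 1.54 ≤ 2.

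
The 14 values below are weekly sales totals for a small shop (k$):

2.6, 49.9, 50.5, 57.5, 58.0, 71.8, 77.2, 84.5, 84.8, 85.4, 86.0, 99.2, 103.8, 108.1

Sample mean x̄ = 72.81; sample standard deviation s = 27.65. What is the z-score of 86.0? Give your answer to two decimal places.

z = (86.0 − 72.81) / 27.65 = 0.48.

0.48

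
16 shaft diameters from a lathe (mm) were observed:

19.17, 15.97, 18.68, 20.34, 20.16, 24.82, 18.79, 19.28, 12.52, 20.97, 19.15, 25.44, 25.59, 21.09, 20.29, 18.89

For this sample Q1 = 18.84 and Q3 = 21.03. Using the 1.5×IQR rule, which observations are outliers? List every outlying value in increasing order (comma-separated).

12.52, 24.82, 25.44, 25.59

IQR = Q3 − Q1 = 21.03 − 18.84 = 2.19.
Lower fence = Q1 − 1.5·IQR = 18.84 − 3.285 = 15.555.
Upper fence = Q3 + 1.5·IQR = 21.03 + 3.285 = 24.315.
12.52 < 15.555 → outlier.
24.82 > 24.315 → outlier.
25.44 > 24.315 → outlier.
25.59 > 24.315 → outlier.
All remaining values lie within [15.555, 24.315].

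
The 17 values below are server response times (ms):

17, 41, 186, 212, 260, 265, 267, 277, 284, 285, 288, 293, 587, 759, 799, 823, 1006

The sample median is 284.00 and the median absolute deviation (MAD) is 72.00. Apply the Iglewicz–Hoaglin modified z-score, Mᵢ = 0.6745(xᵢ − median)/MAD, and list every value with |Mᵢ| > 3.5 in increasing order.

|Mᵢ| > 3.5 ⇔ |xᵢ − 284.00| > 3.5·72.00/0.6745 = 373.61.
So outliers lie outside [-89.61, 657.61].
759: M = 4.45 → outlier.
799: M = 4.82 → outlier.
823: M = 5.05 → outlier.
1006: M = 6.76 → outlier.

759, 799, 823, 1006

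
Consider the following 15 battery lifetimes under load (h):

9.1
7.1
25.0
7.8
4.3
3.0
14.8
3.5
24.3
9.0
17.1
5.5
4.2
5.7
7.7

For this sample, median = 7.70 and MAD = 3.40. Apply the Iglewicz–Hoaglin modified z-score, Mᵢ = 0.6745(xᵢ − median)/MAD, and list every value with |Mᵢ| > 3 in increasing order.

|Mᵢ| > 3 ⇔ |xᵢ − 7.70| > 3·3.40/0.6745 = 15.12.
So outliers lie outside [-7.42, 22.82].
24.3: M = 3.29 → outlier.
25.0: M = 3.43 → outlier.

24.3, 25.0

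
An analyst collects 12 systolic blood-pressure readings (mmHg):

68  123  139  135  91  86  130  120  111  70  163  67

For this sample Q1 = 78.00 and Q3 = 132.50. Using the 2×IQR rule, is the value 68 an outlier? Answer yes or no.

no

IQR = Q3 − Q1 = 132.50 − 78.00 = 54.50.
Lower fence = Q1 − 2·IQR = 78.00 − 109.00 = -31.00.
Upper fence = Q3 + 2·IQR = 132.50 + 109.00 = 241.50.
68 lies within [-31.00, 241.50].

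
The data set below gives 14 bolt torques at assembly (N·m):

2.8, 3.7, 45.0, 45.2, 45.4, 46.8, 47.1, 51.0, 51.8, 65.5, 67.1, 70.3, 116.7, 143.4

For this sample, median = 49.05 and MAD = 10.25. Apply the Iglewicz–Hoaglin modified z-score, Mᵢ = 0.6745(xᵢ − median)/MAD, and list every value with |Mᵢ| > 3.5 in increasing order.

|Mᵢ| > 3.5 ⇔ |xᵢ − 49.05| > 3.5·10.25/0.6745 = 53.19.
So outliers lie outside [-4.14, 102.24].
116.7: M = 4.45 → outlier.
143.4: M = 6.21 → outlier.

116.7, 143.4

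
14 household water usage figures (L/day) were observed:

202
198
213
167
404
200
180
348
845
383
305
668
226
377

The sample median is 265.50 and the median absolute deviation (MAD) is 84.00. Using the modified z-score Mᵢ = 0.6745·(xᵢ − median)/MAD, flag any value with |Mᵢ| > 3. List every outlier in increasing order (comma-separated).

|Mᵢ| > 3 ⇔ |xᵢ − 265.50| > 3·84.00/0.6745 = 373.61.
So outliers lie outside [-108.11, 639.11].
668: M = 3.23 → outlier.
845: M = 4.65 → outlier.

668, 845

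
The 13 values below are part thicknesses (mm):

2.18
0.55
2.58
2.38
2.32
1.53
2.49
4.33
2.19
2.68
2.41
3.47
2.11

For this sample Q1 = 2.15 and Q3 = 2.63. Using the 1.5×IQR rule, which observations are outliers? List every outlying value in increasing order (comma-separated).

0.55, 3.47, 4.33

IQR = Q3 − Q1 = 2.63 − 2.15 = 0.48.
Lower fence = Q1 − 1.5·IQR = 2.15 − 0.72 = 1.43.
Upper fence = Q3 + 1.5·IQR = 2.63 + 0.72 = 3.35.
0.55 < 1.43 → outlier.
3.47 > 3.35 → outlier.
4.33 > 3.35 → outlier.
All remaining values lie within [1.43, 3.35].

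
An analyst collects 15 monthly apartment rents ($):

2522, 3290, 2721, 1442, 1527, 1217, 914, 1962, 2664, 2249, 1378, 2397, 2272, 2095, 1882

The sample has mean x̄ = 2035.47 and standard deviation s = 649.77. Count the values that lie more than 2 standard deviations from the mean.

Cutoffs: x̄ ± 2s = [735.93, 3335.01].
Every value lies within the cutoffs.

0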